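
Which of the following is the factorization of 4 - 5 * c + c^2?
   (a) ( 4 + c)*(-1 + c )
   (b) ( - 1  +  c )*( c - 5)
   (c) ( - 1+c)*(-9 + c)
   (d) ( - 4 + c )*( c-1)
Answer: d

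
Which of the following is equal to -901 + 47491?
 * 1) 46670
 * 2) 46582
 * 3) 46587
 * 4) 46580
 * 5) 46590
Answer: 5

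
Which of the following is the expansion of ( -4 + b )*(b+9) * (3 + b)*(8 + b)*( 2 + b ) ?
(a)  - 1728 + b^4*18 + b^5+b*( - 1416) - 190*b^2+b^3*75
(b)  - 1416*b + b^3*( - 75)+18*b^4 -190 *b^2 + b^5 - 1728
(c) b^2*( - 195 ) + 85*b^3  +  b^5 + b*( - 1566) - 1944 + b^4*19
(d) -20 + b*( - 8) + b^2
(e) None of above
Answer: a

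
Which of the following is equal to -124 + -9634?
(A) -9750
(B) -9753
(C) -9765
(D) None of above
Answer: D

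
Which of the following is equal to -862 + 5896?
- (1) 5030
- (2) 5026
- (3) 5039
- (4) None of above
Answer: 4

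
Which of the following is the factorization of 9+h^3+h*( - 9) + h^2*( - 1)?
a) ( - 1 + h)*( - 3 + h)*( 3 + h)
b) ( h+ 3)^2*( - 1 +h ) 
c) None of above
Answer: a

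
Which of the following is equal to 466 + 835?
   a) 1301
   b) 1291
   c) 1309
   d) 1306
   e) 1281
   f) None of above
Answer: a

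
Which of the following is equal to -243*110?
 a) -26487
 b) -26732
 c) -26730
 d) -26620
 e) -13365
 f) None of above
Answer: c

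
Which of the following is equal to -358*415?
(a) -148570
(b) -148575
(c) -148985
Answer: a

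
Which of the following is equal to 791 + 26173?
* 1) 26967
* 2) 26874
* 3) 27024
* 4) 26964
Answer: 4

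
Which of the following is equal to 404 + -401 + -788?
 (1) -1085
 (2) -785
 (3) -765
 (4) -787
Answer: 2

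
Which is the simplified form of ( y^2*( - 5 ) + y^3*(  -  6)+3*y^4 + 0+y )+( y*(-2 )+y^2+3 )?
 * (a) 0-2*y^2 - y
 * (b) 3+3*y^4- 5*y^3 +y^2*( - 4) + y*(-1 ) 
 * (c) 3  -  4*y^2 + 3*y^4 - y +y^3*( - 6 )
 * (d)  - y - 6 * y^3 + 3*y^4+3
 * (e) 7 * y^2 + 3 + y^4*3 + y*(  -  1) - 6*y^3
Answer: c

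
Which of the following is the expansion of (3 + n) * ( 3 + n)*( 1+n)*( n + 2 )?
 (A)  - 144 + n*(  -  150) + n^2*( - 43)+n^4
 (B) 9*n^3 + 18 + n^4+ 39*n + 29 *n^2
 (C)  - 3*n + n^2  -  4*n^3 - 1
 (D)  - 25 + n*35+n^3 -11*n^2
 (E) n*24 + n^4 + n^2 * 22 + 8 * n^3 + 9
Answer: B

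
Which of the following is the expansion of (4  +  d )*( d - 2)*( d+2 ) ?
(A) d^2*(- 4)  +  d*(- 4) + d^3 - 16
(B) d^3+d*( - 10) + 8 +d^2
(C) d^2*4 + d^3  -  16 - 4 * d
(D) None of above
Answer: C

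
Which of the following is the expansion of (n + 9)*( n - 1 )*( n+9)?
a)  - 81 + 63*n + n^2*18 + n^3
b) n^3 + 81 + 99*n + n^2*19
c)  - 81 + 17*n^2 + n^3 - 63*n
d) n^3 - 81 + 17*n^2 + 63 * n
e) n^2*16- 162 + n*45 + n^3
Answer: d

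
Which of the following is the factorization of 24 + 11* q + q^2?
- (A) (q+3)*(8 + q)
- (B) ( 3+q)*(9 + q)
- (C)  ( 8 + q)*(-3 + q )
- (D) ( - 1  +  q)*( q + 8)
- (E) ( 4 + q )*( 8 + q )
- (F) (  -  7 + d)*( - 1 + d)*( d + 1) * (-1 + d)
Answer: A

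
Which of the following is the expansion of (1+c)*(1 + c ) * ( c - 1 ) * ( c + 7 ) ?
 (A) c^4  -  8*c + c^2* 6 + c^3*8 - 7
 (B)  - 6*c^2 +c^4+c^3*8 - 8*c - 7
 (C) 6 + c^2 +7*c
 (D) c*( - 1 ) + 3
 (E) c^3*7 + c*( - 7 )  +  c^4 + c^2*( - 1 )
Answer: A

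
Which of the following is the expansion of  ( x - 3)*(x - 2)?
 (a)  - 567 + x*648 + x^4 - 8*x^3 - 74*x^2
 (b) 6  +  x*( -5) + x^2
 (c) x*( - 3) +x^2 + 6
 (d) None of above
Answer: b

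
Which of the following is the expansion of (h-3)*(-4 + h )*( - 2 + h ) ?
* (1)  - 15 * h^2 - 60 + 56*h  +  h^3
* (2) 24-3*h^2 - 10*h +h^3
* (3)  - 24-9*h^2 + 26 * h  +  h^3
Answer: 3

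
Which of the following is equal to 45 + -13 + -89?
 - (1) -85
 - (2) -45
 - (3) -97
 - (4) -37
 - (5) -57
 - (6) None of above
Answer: 5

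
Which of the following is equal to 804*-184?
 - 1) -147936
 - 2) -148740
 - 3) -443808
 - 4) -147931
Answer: 1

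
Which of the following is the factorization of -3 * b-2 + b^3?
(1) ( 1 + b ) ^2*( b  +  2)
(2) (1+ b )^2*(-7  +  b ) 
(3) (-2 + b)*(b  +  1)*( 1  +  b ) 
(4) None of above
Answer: 3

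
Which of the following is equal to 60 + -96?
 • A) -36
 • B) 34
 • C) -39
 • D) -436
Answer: A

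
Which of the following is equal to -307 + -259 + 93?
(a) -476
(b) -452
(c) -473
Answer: c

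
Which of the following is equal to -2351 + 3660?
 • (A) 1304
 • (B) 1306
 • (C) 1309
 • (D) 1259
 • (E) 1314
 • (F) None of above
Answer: C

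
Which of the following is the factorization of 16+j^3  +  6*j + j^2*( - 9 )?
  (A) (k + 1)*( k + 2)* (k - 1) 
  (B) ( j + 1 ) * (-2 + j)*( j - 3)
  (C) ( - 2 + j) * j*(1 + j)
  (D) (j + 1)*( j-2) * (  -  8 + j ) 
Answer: D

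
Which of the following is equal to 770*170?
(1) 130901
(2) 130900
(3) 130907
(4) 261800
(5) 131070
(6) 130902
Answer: 2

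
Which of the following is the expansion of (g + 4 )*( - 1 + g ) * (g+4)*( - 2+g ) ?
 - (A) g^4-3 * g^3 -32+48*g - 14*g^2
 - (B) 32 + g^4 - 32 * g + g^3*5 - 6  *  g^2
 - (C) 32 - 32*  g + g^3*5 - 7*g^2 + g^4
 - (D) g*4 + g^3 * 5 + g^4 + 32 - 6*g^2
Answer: B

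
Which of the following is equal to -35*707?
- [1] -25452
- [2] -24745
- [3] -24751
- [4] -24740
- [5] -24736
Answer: 2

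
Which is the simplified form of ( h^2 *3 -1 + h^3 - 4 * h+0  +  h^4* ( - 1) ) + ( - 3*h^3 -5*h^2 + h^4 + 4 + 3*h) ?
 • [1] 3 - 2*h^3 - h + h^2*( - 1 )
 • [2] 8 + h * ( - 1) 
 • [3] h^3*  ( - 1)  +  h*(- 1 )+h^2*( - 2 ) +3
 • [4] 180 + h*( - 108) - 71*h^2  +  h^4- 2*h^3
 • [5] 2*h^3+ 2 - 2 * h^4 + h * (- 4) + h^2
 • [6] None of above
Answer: 6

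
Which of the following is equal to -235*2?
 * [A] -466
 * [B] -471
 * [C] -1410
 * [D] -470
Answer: D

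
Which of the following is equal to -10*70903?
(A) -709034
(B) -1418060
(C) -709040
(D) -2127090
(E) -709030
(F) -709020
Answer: E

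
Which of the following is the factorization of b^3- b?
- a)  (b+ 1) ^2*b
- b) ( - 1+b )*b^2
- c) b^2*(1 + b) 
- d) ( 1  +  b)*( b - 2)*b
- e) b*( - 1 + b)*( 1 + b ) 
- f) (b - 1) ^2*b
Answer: e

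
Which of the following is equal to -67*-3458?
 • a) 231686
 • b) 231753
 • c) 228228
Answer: a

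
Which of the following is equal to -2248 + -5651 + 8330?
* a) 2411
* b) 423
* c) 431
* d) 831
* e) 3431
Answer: c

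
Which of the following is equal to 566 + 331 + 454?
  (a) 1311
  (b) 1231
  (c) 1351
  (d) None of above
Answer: c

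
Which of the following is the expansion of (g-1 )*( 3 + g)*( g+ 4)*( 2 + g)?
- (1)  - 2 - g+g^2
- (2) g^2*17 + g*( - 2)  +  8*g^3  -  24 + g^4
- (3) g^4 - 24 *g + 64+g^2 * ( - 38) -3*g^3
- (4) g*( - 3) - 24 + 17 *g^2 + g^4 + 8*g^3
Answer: 2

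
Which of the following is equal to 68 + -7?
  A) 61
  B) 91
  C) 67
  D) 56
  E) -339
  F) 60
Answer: A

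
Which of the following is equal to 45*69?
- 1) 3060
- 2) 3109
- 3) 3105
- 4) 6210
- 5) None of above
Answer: 3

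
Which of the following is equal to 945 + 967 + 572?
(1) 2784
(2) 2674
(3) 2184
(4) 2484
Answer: 4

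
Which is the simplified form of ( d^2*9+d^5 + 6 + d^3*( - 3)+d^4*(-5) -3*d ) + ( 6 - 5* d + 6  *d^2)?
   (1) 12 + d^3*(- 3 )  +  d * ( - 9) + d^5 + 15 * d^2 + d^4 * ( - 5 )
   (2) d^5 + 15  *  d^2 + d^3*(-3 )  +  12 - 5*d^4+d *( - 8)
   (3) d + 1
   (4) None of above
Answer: 2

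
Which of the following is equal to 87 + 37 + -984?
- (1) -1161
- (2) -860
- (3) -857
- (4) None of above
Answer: 2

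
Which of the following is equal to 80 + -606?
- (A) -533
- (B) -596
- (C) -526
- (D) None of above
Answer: C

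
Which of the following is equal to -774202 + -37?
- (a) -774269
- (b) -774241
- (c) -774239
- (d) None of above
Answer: c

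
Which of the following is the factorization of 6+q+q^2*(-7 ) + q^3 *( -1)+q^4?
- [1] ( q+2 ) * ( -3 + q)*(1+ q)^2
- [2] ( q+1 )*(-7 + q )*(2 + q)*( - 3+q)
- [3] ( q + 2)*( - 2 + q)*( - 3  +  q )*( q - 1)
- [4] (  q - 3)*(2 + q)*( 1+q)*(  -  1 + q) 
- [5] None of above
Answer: 4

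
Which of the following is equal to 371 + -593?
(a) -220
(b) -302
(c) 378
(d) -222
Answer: d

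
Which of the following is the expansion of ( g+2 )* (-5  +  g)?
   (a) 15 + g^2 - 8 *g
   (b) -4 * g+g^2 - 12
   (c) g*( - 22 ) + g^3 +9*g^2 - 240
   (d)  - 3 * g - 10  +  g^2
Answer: d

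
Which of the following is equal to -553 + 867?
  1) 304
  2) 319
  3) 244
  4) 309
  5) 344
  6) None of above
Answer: 6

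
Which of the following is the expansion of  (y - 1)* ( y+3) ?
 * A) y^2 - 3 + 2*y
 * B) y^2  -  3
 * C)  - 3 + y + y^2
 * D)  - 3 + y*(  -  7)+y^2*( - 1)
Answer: A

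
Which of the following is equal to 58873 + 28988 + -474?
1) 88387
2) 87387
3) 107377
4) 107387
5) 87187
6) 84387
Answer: 2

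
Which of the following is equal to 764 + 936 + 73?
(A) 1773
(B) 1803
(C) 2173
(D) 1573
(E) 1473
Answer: A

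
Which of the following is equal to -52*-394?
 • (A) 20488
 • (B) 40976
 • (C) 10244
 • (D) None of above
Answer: A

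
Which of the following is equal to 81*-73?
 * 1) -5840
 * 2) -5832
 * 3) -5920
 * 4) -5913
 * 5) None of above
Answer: 4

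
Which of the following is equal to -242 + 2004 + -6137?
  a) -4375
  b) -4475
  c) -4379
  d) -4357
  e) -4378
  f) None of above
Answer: a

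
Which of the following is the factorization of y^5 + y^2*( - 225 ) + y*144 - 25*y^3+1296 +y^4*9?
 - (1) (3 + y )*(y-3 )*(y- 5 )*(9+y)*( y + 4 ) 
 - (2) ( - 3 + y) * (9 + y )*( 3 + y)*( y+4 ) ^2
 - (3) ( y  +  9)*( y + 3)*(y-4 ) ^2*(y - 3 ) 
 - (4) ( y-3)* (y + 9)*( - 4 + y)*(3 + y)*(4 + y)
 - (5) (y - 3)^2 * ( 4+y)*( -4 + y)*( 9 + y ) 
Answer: 4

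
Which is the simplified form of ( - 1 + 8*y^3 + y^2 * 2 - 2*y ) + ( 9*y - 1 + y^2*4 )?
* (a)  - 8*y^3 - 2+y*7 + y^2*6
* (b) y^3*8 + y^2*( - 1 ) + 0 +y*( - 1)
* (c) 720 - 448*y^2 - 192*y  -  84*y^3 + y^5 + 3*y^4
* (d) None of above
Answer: d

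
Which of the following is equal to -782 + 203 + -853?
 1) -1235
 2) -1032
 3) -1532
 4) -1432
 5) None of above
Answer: 4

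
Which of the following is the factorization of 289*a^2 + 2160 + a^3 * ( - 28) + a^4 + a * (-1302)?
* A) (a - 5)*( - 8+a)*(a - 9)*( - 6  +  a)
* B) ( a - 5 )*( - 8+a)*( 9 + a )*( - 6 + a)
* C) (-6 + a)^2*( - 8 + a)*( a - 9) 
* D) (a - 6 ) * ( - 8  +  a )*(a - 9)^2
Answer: A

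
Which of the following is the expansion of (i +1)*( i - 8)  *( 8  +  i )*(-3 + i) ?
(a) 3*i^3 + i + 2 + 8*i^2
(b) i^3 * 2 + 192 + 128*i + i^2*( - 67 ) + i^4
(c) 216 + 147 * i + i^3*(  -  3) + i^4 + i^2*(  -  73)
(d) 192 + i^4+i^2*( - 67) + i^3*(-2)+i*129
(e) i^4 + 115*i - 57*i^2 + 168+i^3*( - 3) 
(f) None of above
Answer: f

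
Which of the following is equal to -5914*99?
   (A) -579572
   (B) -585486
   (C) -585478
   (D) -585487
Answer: B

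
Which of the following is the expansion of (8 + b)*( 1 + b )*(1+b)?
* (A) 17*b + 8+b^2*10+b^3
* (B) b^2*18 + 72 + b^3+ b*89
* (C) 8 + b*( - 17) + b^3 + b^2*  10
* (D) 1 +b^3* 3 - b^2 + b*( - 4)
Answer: A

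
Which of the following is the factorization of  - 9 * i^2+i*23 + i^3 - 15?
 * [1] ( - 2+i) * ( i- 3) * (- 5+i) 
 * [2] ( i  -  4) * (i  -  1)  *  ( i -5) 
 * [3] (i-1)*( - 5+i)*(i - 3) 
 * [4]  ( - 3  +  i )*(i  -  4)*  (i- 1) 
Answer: 3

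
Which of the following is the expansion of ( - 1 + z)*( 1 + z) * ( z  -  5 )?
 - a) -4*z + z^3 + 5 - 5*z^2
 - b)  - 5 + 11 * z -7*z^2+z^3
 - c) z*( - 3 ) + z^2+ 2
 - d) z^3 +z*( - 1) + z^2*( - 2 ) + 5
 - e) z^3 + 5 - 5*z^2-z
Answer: e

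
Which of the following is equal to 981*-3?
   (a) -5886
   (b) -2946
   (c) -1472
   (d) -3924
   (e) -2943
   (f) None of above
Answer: e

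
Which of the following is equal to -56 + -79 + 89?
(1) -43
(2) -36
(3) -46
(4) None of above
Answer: 3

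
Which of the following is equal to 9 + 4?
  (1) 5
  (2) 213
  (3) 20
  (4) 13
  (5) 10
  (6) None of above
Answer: 4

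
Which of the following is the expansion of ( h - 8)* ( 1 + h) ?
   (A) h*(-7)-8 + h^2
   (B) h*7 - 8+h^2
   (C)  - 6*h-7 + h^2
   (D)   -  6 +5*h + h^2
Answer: A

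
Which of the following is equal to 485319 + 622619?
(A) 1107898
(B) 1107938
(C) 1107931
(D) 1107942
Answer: B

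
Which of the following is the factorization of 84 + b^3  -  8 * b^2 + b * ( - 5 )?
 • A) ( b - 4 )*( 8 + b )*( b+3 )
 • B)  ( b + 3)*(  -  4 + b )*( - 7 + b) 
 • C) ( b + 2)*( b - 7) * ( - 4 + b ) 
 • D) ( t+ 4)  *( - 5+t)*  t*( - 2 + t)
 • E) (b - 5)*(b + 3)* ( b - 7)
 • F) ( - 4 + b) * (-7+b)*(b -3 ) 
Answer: B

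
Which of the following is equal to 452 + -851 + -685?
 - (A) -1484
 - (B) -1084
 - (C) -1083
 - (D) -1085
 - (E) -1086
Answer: B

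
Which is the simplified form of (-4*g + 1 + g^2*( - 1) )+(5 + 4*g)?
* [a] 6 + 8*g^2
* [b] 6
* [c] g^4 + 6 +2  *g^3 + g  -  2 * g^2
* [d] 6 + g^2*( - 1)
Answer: d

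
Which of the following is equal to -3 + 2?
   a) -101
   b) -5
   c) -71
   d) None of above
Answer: d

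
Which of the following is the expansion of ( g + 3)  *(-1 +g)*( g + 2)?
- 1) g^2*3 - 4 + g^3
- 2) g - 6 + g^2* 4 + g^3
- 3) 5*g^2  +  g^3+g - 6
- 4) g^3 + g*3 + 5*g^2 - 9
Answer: 2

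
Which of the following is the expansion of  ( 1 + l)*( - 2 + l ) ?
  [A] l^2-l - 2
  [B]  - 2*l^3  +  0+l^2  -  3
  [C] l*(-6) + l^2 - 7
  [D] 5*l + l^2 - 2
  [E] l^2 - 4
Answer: A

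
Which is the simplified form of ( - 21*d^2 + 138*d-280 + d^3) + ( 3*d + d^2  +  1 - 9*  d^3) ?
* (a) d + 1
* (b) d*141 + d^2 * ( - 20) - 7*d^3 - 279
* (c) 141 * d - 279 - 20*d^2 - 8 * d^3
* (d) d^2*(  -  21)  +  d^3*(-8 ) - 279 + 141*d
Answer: c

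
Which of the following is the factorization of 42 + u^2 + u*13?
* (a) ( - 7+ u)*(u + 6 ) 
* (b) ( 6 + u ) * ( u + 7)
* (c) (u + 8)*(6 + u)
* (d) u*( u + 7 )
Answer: b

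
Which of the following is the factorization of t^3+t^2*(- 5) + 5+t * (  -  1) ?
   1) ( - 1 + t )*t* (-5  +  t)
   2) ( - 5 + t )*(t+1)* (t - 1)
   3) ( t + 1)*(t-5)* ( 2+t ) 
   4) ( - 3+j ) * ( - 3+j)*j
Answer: 2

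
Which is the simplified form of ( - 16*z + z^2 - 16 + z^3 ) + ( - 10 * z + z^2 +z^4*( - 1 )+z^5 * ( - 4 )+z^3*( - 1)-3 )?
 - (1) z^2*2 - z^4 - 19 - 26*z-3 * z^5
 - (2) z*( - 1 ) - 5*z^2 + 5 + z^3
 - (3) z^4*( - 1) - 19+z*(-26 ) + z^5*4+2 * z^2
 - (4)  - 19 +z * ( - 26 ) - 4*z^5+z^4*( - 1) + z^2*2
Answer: 4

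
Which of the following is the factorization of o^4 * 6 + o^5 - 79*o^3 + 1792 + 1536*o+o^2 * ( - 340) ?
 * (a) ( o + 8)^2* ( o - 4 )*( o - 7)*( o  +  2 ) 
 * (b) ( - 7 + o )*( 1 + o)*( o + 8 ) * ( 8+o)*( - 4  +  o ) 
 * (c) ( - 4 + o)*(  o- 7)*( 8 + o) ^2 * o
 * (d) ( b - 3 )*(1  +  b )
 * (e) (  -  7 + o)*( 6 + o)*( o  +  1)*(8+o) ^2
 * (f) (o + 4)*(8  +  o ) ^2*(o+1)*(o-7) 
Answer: b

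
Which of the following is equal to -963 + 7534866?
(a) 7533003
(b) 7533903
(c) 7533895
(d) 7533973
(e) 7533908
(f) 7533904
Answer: b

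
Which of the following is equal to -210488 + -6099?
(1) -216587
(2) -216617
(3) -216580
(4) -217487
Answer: 1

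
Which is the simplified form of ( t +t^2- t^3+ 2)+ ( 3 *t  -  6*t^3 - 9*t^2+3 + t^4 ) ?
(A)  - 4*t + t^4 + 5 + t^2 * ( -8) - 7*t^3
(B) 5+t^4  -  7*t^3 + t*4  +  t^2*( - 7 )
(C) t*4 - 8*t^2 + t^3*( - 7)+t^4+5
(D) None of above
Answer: C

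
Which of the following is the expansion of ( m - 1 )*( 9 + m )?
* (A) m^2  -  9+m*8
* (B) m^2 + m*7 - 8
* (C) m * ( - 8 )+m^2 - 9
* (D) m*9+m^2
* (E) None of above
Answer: A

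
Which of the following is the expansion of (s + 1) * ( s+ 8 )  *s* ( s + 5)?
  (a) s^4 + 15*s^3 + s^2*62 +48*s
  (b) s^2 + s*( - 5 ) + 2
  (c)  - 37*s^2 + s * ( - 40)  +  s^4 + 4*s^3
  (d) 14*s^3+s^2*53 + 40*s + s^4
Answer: d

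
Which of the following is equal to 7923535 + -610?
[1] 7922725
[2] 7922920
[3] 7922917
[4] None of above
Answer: 4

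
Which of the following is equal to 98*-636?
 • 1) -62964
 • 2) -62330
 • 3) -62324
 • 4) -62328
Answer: 4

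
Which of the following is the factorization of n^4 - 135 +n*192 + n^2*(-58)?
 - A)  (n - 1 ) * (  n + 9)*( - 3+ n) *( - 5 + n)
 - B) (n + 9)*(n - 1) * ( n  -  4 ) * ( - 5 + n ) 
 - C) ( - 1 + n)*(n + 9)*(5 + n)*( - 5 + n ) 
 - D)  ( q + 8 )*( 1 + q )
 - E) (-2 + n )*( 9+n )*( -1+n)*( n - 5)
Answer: A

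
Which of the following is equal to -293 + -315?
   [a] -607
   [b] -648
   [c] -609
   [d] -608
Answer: d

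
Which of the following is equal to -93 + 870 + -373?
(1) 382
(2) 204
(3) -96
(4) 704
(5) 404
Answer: 5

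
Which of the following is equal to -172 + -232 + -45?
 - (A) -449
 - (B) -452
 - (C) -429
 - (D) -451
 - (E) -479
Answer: A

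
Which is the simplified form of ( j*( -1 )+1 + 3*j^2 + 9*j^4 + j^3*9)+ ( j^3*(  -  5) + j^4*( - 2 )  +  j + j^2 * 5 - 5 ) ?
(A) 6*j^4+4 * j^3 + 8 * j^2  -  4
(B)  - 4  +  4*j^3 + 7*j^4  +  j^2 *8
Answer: B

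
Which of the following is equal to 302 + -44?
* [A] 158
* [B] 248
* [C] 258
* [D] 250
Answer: C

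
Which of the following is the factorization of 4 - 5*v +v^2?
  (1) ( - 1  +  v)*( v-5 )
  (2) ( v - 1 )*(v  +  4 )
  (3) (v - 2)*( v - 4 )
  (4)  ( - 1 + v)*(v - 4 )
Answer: 4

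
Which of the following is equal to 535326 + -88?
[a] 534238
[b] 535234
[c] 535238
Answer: c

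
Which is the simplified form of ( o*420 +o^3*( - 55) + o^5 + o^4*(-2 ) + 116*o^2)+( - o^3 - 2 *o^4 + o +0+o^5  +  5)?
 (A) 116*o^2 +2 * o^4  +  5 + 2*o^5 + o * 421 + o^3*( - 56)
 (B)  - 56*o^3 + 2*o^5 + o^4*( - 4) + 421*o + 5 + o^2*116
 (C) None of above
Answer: B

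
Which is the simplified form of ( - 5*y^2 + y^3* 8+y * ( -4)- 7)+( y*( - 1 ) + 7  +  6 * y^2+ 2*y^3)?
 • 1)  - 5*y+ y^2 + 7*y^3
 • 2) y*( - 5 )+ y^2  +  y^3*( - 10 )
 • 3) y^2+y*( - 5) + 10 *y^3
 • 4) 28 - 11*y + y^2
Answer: 3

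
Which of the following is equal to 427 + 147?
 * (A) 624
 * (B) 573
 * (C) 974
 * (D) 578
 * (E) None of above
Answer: E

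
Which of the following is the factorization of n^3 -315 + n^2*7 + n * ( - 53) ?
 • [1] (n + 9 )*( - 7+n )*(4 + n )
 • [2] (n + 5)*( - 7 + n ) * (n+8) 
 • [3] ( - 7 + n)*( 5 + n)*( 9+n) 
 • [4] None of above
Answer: 3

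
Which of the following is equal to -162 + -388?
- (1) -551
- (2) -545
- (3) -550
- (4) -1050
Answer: 3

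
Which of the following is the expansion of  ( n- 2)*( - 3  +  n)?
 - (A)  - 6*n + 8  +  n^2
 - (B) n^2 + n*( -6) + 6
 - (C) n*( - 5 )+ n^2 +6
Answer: C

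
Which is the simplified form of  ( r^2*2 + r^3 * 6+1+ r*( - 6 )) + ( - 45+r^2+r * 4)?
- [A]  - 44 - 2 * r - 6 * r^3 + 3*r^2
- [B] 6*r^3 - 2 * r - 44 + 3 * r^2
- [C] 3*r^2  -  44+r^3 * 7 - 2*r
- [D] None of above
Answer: B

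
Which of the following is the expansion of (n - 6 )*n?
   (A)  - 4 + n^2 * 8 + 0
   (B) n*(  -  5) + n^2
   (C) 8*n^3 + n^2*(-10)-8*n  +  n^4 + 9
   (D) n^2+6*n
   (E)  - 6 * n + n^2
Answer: E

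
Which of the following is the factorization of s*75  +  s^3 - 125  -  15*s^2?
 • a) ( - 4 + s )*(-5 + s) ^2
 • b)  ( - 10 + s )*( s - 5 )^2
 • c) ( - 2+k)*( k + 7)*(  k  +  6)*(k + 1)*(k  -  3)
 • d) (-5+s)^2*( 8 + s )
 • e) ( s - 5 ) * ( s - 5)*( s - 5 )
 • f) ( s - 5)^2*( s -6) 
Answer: e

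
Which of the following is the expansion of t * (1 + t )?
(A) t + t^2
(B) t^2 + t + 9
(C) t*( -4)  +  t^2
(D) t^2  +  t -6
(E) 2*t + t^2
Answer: A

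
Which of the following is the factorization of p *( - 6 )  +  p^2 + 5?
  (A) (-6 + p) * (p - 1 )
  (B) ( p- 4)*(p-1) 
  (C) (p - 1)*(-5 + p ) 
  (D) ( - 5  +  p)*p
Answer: C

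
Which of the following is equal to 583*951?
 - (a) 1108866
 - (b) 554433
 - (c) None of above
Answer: b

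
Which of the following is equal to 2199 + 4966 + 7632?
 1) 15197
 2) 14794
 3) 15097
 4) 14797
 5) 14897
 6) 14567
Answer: 4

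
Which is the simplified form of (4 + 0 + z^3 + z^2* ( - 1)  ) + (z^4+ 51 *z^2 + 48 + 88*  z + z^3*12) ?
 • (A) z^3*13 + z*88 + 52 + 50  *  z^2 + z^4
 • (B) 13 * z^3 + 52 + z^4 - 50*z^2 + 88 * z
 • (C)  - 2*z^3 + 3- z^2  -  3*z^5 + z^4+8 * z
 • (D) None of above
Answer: A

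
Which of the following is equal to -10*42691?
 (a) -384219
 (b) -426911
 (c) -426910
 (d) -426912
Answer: c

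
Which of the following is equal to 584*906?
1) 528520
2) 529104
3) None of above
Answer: 2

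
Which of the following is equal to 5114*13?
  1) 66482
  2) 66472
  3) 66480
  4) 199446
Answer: 1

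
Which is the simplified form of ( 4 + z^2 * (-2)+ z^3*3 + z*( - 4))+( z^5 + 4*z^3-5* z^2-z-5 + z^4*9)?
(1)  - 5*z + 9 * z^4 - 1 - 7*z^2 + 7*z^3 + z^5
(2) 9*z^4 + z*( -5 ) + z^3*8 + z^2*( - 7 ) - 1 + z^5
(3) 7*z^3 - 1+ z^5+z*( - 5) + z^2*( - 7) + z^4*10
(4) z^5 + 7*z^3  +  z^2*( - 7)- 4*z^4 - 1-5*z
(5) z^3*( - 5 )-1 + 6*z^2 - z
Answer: 1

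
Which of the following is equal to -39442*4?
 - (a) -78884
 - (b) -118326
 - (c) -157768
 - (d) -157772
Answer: c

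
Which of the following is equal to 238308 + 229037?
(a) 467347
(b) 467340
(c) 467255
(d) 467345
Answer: d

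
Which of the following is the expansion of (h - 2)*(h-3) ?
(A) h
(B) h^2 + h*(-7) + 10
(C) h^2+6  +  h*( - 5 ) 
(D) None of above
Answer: C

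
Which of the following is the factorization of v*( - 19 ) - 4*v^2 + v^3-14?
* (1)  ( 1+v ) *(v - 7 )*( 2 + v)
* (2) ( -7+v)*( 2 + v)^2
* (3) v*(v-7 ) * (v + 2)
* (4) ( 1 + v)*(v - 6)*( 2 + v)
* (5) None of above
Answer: 1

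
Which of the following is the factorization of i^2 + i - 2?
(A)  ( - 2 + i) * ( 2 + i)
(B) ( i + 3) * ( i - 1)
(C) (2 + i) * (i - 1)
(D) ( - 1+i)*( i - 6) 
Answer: C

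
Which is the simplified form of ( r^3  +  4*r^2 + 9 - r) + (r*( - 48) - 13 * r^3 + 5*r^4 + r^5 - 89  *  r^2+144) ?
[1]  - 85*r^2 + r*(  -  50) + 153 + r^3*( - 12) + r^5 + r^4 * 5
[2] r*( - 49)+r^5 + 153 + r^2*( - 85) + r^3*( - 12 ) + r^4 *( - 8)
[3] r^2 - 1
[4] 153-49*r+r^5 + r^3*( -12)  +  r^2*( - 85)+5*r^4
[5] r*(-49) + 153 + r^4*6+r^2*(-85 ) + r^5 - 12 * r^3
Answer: 4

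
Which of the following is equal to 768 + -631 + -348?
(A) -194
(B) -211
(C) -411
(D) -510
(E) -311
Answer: B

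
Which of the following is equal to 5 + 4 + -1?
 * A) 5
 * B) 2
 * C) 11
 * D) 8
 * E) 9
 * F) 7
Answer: D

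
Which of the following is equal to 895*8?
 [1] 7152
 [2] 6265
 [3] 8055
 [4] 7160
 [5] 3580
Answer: 4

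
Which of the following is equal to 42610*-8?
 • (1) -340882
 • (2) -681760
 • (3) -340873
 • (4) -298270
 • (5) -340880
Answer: 5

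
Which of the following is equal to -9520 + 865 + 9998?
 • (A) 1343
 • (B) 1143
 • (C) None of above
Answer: A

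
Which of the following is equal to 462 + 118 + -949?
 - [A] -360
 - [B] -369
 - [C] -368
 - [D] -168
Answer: B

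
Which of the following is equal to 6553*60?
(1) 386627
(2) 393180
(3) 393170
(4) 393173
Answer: 2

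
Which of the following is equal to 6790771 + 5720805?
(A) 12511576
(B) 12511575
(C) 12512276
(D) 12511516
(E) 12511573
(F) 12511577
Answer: A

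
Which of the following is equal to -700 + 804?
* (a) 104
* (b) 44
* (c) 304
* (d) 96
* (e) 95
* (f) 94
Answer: a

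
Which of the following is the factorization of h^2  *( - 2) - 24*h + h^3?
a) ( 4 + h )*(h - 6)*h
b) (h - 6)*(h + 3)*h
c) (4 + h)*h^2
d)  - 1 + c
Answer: a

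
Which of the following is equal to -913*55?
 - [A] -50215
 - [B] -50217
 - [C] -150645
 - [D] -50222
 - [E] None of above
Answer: A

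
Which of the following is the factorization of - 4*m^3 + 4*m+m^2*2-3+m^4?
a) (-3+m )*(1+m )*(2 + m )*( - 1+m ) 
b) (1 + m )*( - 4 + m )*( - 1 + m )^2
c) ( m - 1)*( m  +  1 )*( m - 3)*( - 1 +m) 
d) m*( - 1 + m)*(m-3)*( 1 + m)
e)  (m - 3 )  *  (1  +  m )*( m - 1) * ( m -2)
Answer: c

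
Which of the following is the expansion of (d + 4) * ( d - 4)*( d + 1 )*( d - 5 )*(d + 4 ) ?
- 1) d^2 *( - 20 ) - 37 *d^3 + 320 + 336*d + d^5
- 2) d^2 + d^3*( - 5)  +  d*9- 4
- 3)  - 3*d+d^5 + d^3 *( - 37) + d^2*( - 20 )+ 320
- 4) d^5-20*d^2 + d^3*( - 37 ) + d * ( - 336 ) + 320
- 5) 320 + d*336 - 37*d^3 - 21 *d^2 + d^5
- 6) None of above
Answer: 1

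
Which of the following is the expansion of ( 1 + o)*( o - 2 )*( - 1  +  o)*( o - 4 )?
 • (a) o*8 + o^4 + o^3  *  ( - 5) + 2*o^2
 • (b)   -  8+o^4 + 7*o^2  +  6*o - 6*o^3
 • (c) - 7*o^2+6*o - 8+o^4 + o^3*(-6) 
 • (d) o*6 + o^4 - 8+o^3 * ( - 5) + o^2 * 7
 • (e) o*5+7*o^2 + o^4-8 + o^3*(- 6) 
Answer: b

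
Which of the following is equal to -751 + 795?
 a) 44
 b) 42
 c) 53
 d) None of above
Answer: a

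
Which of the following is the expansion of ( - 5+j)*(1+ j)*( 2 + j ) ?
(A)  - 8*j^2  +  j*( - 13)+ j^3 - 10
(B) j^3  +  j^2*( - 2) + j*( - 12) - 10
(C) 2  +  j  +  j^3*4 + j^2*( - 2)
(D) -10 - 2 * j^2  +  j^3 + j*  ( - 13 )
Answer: D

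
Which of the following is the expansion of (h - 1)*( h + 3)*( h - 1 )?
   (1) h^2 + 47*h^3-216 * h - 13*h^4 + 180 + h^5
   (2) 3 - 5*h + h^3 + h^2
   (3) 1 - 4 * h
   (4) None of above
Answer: 2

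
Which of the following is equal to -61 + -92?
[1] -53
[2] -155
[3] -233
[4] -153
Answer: 4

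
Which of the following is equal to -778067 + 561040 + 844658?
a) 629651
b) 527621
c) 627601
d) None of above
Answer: d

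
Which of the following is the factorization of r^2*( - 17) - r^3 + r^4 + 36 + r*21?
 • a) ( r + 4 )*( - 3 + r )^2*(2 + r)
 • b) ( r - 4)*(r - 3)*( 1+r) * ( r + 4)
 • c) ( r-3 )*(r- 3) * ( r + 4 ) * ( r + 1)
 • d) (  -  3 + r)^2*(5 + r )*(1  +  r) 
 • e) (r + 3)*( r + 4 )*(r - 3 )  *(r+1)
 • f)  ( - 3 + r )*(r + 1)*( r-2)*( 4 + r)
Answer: c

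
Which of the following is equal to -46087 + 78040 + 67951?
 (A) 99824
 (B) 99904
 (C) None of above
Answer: B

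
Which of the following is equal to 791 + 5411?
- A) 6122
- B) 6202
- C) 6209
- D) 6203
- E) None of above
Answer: B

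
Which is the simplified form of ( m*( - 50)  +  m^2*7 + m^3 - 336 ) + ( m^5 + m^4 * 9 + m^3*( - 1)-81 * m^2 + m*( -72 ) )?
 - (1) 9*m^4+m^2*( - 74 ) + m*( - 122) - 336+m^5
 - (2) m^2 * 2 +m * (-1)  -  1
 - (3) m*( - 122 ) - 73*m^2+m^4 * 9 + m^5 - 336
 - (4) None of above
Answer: 1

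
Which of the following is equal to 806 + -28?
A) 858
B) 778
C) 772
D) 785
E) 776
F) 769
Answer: B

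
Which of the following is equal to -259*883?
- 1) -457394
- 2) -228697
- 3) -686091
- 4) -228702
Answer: 2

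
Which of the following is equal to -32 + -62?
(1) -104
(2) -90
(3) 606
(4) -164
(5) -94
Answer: 5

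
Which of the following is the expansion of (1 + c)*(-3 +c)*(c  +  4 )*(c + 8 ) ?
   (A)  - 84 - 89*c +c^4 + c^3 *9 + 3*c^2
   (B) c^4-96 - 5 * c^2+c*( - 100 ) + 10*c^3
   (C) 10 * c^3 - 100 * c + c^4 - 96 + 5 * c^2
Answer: C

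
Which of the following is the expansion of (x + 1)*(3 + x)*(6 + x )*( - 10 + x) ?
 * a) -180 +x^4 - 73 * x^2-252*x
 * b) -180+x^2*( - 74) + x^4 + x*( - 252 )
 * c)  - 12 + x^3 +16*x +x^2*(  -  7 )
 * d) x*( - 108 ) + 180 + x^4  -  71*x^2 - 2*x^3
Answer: a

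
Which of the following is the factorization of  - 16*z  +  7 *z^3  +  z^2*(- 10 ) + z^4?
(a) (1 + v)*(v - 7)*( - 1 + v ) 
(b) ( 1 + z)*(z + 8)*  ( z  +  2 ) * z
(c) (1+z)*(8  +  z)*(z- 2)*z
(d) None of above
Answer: c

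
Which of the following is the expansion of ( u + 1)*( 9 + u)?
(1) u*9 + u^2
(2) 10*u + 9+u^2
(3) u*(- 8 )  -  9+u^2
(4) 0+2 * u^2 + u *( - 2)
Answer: 2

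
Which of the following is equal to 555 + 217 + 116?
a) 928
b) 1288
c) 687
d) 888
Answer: d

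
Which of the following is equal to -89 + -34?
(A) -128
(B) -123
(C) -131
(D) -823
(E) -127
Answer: B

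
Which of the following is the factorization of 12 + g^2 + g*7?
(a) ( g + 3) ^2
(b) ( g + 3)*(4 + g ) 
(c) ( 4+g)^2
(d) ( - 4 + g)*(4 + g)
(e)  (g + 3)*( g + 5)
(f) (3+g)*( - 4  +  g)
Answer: b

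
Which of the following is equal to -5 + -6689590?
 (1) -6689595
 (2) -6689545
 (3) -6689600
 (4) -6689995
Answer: 1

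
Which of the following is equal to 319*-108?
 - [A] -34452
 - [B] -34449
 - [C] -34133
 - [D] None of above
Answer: A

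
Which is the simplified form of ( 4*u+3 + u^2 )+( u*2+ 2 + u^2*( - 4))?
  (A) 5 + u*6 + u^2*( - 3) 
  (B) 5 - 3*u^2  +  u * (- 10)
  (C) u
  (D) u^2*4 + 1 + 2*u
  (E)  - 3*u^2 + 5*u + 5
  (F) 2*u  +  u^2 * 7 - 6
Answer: A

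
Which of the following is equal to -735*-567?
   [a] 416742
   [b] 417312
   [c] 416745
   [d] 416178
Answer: c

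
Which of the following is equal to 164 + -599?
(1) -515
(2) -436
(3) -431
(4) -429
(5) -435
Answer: 5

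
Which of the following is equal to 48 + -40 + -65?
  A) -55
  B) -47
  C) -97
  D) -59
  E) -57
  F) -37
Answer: E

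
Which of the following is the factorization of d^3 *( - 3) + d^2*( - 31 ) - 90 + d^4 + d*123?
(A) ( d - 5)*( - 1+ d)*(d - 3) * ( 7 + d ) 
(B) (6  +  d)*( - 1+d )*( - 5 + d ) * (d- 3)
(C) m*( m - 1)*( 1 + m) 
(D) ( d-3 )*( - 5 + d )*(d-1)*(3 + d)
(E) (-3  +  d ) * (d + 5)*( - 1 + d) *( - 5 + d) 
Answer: B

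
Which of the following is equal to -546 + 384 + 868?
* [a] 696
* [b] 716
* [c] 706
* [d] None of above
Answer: c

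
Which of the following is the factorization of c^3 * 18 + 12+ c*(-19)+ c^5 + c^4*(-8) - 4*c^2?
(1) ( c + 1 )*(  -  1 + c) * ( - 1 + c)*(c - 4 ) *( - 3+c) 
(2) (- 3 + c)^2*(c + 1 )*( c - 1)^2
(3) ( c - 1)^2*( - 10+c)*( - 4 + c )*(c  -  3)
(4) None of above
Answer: 1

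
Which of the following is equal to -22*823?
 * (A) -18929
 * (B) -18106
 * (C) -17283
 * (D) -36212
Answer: B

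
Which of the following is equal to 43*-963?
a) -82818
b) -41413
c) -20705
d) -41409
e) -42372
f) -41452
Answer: d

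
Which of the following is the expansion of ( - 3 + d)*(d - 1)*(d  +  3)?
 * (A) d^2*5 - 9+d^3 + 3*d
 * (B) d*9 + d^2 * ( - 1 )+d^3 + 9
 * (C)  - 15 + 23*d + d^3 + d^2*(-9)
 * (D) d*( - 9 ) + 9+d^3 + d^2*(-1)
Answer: D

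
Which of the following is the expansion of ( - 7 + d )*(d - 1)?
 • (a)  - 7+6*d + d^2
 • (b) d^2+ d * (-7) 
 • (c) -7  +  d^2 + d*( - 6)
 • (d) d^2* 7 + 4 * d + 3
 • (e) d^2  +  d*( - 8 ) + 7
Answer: e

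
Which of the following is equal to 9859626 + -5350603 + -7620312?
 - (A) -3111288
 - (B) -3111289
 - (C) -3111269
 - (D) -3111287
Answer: B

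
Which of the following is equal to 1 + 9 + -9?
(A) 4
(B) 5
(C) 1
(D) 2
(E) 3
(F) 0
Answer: C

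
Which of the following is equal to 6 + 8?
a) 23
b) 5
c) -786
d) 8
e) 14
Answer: e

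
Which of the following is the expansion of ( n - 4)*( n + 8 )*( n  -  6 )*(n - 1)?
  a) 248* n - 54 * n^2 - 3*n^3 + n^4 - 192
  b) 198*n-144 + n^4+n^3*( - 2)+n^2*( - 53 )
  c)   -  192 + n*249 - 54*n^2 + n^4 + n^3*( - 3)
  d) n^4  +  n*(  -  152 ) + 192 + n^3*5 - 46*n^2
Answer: a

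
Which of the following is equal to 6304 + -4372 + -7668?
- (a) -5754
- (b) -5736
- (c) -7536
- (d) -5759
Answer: b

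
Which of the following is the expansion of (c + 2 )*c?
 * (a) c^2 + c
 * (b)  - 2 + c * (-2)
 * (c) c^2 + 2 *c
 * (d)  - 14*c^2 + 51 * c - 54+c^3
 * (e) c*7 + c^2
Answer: c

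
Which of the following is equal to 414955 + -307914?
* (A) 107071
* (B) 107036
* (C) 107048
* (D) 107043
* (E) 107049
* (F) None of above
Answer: F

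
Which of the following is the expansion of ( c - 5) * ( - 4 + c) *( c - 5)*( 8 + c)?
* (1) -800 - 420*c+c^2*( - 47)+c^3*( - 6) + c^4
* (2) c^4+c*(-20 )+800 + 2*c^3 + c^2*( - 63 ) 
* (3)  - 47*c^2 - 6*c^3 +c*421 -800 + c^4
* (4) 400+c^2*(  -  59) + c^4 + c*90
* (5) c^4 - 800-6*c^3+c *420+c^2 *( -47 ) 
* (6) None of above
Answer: 5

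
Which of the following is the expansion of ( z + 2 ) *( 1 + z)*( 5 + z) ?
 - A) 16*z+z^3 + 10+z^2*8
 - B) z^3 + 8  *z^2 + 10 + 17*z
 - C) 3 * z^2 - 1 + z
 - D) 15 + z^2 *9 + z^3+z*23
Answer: B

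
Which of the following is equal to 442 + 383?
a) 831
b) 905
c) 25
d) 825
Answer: d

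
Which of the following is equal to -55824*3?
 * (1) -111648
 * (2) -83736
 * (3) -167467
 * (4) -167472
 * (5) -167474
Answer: 4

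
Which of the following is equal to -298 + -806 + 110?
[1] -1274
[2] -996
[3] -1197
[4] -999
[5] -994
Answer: 5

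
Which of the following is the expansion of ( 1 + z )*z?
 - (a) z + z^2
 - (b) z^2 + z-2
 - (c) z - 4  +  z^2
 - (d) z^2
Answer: a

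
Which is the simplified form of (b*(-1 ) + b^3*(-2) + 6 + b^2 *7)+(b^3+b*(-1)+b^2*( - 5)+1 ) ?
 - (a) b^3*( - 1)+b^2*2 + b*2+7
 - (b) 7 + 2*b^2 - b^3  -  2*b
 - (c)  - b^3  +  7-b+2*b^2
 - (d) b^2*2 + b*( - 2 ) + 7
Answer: b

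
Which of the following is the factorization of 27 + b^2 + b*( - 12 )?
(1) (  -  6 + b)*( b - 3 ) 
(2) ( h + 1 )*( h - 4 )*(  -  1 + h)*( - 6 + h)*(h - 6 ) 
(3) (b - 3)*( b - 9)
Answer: 3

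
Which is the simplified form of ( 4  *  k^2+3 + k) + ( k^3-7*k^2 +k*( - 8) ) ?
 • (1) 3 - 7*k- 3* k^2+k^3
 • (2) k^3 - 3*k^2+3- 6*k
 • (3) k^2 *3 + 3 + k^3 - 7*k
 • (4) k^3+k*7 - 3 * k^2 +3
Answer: 1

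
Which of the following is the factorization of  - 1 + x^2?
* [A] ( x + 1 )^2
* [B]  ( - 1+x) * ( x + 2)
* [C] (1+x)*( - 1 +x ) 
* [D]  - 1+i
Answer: C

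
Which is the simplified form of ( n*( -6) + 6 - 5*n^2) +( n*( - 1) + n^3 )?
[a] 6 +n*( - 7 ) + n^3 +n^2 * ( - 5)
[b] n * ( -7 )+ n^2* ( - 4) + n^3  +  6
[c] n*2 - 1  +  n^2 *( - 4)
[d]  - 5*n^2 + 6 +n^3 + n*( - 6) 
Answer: a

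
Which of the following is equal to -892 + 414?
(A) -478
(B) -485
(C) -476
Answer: A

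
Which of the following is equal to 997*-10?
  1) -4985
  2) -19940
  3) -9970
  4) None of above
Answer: 3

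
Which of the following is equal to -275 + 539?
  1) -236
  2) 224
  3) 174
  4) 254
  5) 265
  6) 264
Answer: 6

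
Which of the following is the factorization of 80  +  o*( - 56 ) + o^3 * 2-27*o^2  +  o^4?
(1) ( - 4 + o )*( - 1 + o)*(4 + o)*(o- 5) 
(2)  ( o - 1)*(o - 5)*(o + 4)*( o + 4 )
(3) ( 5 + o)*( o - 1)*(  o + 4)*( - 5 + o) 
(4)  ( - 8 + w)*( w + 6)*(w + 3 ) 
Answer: 2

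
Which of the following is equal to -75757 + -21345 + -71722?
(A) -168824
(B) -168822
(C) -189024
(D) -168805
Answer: A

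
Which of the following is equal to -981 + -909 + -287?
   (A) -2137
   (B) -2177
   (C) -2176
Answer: B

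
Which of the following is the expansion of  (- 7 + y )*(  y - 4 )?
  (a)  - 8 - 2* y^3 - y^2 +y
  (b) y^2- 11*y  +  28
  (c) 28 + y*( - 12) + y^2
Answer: b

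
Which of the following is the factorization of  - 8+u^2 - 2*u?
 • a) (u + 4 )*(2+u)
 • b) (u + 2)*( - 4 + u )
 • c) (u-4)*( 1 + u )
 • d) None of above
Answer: b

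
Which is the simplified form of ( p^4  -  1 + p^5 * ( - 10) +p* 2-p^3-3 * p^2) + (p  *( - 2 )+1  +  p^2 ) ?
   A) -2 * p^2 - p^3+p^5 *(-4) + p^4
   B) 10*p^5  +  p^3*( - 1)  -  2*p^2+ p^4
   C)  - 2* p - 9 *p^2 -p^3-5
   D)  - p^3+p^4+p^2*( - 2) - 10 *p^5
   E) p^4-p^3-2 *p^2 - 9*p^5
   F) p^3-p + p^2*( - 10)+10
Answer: D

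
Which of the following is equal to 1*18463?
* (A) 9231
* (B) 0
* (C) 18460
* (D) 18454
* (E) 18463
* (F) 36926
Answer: E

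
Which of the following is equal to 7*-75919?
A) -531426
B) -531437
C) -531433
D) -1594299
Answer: C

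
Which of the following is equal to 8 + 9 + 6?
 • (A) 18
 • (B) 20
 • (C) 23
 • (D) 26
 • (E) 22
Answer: C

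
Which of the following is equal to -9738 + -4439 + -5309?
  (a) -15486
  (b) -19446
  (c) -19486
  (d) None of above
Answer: c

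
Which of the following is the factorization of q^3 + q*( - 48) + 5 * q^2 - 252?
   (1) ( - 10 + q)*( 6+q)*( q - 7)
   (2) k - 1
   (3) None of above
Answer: 3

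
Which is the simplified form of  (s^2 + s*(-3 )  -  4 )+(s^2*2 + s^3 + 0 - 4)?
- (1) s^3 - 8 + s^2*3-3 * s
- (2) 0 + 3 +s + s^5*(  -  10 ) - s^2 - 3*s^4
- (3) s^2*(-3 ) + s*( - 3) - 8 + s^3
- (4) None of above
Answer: 1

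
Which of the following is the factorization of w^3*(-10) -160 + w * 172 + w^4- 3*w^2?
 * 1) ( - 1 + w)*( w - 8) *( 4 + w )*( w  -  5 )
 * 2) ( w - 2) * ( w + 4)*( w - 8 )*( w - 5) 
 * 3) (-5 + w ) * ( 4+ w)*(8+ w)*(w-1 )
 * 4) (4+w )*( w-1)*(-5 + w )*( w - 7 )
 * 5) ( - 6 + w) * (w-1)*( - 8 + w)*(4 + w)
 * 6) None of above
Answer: 1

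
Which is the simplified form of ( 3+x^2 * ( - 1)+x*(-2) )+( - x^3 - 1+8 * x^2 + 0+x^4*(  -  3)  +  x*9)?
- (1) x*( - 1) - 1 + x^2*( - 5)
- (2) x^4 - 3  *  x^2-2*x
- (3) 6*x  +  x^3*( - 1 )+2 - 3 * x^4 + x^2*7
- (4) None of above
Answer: 4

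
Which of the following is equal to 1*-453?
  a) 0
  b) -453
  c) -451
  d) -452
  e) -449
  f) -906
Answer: b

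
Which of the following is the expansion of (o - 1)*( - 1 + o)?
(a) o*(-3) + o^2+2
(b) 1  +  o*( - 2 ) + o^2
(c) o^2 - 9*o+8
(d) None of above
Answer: b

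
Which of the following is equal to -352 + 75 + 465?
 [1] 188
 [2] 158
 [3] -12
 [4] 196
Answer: 1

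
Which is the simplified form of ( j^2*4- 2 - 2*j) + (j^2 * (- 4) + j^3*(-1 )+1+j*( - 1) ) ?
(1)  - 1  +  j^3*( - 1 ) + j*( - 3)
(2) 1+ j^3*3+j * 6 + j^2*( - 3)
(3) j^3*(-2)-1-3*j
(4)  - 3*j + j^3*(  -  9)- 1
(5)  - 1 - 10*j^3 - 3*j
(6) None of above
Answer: 1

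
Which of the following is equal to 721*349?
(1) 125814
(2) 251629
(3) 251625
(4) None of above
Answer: 2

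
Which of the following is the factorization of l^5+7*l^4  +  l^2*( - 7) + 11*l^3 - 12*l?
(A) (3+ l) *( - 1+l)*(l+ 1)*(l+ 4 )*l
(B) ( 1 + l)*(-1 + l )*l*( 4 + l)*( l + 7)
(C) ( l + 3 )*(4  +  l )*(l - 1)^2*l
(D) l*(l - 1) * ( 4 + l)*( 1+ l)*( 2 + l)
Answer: A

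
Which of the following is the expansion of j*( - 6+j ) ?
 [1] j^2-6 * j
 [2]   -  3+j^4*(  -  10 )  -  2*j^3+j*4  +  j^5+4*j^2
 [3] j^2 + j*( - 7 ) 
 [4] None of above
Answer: 1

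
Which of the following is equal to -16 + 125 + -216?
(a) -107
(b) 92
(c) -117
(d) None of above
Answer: a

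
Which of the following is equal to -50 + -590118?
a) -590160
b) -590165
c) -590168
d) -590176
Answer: c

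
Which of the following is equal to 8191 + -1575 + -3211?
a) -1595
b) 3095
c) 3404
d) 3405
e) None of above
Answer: d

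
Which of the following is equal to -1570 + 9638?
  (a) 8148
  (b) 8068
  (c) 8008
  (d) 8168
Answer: b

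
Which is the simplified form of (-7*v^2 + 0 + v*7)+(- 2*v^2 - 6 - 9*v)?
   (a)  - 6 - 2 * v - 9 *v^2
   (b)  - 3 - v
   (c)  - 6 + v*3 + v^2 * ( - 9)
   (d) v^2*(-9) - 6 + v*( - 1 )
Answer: a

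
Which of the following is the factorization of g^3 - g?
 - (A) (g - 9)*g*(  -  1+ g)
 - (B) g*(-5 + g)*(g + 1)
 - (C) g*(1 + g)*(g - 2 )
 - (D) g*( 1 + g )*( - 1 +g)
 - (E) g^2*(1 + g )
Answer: D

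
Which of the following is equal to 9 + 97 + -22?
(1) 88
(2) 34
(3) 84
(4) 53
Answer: 3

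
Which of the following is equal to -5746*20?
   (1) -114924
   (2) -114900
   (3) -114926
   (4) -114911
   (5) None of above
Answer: 5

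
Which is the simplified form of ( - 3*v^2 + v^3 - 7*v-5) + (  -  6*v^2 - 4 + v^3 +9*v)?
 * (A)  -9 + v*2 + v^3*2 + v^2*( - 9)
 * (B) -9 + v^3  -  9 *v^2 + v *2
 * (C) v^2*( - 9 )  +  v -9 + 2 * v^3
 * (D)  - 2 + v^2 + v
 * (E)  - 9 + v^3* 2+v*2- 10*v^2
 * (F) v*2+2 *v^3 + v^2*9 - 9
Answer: A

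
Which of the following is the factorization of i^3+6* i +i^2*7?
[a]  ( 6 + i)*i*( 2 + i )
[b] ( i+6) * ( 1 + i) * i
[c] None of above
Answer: b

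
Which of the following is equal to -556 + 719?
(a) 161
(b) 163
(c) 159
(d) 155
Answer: b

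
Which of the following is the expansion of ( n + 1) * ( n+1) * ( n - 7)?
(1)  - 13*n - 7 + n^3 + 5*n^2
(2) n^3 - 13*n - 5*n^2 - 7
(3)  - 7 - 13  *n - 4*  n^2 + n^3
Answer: 2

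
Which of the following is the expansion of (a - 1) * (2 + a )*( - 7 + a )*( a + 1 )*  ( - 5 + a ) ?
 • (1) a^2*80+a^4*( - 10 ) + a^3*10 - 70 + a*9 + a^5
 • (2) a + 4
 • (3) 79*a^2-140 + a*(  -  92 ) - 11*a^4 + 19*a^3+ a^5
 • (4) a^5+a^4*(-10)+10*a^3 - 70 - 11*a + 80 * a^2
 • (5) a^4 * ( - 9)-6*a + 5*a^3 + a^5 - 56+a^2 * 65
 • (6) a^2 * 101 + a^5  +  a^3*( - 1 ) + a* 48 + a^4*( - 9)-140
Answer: 4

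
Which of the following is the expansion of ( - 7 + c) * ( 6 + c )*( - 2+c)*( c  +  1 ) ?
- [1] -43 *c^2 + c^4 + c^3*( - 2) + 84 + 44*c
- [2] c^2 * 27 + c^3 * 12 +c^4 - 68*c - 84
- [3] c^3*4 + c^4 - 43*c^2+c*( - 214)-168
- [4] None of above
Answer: 1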